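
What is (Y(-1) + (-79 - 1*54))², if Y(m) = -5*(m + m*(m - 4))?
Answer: 23409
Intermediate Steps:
Y(m) = -5*m - 5*m*(-4 + m) (Y(m) = -5*(m + m*(-4 + m)) = -5*m - 5*m*(-4 + m))
(Y(-1) + (-79 - 1*54))² = (5*(-1)*(3 - 1*(-1)) + (-79 - 1*54))² = (5*(-1)*(3 + 1) + (-79 - 54))² = (5*(-1)*4 - 133)² = (-20 - 133)² = (-153)² = 23409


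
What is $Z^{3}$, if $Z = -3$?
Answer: $-27$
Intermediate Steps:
$Z^{3} = \left(-3\right)^{3} = -27$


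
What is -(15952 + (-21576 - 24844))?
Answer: 30468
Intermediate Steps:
-(15952 + (-21576 - 24844)) = -(15952 - 46420) = -1*(-30468) = 30468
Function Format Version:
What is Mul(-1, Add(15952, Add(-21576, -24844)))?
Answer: 30468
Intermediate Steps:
Mul(-1, Add(15952, Add(-21576, -24844))) = Mul(-1, Add(15952, -46420)) = Mul(-1, -30468) = 30468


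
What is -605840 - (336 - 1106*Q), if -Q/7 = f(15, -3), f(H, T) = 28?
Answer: -822952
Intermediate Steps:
Q = -196 (Q = -7*28 = -196)
-605840 - (336 - 1106*Q) = -605840 - (336 - 1106*(-196)) = -605840 - (336 + 216776) = -605840 - 1*217112 = -605840 - 217112 = -822952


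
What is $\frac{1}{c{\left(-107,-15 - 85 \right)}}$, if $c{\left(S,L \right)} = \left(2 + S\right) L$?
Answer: $\frac{1}{10500} \approx 9.5238 \cdot 10^{-5}$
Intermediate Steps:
$c{\left(S,L \right)} = L \left(2 + S\right)$
$\frac{1}{c{\left(-107,-15 - 85 \right)}} = \frac{1}{\left(-15 - 85\right) \left(2 - 107\right)} = \frac{1}{\left(-15 - 85\right) \left(-105\right)} = \frac{1}{\left(-100\right) \left(-105\right)} = \frac{1}{10500}$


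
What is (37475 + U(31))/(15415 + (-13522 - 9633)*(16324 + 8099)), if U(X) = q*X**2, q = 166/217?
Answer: -267471/3958494050 ≈ -6.7569e-5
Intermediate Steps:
q = 166/217 (q = 166*(1/217) = 166/217 ≈ 0.76498)
U(X) = 166*X**2/217
(37475 + U(31))/(15415 + (-13522 - 9633)*(16324 + 8099)) = (37475 + (166/217)*31**2)/(15415 + (-13522 - 9633)*(16324 + 8099)) = (37475 + (166/217)*961)/(15415 - 23155*24423) = (37475 + 5146/7)/(15415 - 565514565) = (267471/7)/(-565499150) = (267471/7)*(-1/565499150) = -267471/3958494050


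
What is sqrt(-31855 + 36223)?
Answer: 4*sqrt(273) ≈ 66.091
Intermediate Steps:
sqrt(-31855 + 36223) = sqrt(4368) = 4*sqrt(273)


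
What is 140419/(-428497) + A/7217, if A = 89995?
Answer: 37549183592/3092462849 ≈ 12.142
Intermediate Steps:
140419/(-428497) + A/7217 = 140419/(-428497) + 89995/7217 = 140419*(-1/428497) + 89995*(1/7217) = -140419/428497 + 89995/7217 = 37549183592/3092462849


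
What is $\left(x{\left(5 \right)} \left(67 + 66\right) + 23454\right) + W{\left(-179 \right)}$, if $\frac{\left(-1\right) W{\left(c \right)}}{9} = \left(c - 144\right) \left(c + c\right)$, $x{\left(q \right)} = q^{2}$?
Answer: $-1013927$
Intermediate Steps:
$W{\left(c \right)} = - 18 c \left(-144 + c\right)$ ($W{\left(c \right)} = - 9 \left(c - 144\right) \left(c + c\right) = - 9 \left(-144 + c\right) 2 c = - 9 \cdot 2 c \left(-144 + c\right) = - 18 c \left(-144 + c\right)$)
$\left(x{\left(5 \right)} \left(67 + 66\right) + 23454\right) + W{\left(-179 \right)} = \left(5^{2} \left(67 + 66\right) + 23454\right) + 18 \left(-179\right) \left(144 - -179\right) = \left(25 \cdot 133 + 23454\right) + 18 \left(-179\right) \left(144 + 179\right) = \left(3325 + 23454\right) + 18 \left(-179\right) 323 = 26779 - 1040706 = -1013927$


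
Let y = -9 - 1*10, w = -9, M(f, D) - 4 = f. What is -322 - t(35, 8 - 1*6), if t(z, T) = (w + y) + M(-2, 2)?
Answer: -296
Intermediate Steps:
M(f, D) = 4 + f
y = -19 (y = -9 - 10 = -19)
t(z, T) = -26 (t(z, T) = (-9 - 19) + (4 - 2) = -28 + 2 = -26)
-322 - t(35, 8 - 1*6) = -322 - 1*(-26) = -322 + 26 = -296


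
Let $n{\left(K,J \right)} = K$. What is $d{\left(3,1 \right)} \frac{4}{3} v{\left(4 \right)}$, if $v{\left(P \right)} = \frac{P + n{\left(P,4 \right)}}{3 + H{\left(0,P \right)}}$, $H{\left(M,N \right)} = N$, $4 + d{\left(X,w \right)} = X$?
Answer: $- \frac{32}{21} \approx -1.5238$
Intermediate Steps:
$d{\left(X,w \right)} = -4 + X$
$v{\left(P \right)} = \frac{2 P}{3 + P}$ ($v{\left(P \right)} = \frac{P + P}{3 + P} = \frac{2 P}{3 + P}$)
$d{\left(3,1 \right)} \frac{4}{3} v{\left(4 \right)} = \left(-4 + 3\right) \frac{4}{3} \cdot 2 \cdot 4 \frac{1}{3 + 4} = - \frac{4}{3} \cdot 2 \cdot 4 \cdot \frac{1}{7} = \left(-1\right) \frac{4}{3} \cdot 2 \cdot 4 \cdot \frac{1}{7} = \left(- \frac{4}{3}\right) \frac{8}{7} = - \frac{32}{21}$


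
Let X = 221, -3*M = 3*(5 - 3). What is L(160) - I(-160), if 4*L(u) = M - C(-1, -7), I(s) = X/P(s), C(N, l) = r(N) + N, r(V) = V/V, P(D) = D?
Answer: 141/160 ≈ 0.88125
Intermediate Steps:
r(V) = 1
M = -2 (M = -(5 - 3) = -2 ≈ -2.0000)
C(N, l) = 1 + N
I(s) = 221/s
L(u) = -½ (L(u) = (-2 - (1 - 1))/4 = (-2 - 1*0)/4 = (-2 + 0)/4 = (¼)*(-2) = -½)
L(160) - I(-160) = -½ - 221/(-160) = -½ - 221*(-1)/160 = -½ - 1*(-221/160) = -½ + 221/160 = 141/160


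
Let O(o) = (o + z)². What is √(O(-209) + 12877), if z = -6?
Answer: √59102 ≈ 243.11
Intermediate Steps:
O(o) = (-6 + o)² (O(o) = (o - 6)² = (-6 + o)²)
√(O(-209) + 12877) = √((-6 - 209)² + 12877) = √((-215)² + 12877) = √(46225 + 12877) = √59102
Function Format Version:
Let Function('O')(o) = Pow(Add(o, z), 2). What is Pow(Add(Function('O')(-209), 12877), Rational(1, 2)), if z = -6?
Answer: Pow(59102, Rational(1, 2)) ≈ 243.11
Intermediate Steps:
Function('O')(o) = Pow(Add(-6, o), 2) (Function('O')(o) = Pow(Add(o, -6), 2) = Pow(Add(-6, o), 2))
Pow(Add(Function('O')(-209), 12877), Rational(1, 2)) = Pow(Add(Pow(Add(-6, -209), 2), 12877), Rational(1, 2)) = Pow(Add(Pow(-215, 2), 12877), Rational(1, 2)) = Pow(Add(46225, 12877), Rational(1, 2)) = Pow(59102, Rational(1, 2))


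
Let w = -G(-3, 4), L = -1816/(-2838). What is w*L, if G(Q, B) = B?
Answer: -3632/1419 ≈ -2.5595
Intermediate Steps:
L = 908/1419 (L = -1816*(-1/2838) = 908/1419 ≈ 0.63989)
w = -4 (w = -1*4 = -4)
w*L = -4*908/1419 = -3632/1419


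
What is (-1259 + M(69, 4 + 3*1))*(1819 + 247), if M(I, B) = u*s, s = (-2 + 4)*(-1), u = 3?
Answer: -2613490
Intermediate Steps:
s = -2 (s = 2*(-1) = -2)
M(I, B) = -6 (M(I, B) = 3*(-2) = -6)
(-1259 + M(69, 4 + 3*1))*(1819 + 247) = (-1259 - 6)*(1819 + 247) = -1265*2066 = -2613490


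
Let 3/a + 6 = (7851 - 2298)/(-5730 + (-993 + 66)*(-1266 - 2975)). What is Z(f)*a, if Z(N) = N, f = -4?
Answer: 5234236/2616501 ≈ 2.0005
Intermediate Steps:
a = -1308559/2616501 (a = 3/(-6 + (7851 - 2298)/(-5730 + (-993 + 66)*(-1266 - 2975))) = 3/(-6 + 5553/(-5730 - 927*(-4241))) = 3/(-6 + 5553/(-5730 + 3931407)) = 3/(-6 + 5553/3925677) = 3/(-6 + 5553*(1/3925677)) = 3/(-6 + 1851/1308559) = 3/(-7849503/1308559) = 3*(-1308559/7849503) = -1308559/2616501 ≈ -0.50012)
Z(f)*a = -4*(-1308559/2616501) = 5234236/2616501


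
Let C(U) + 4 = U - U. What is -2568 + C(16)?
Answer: -2572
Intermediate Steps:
C(U) = -4 (C(U) = -4 + (U - U) = -4 + 0 = -4)
-2568 + C(16) = -2568 - 4 = -2572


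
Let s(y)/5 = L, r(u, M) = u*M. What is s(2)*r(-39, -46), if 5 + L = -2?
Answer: -62790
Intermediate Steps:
L = -7 (L = -5 - 2 = -7)
r(u, M) = M*u
s(y) = -35 (s(y) = 5*(-7) = -35)
s(2)*r(-39, -46) = -(-1610)*(-39) = -35*1794 = -62790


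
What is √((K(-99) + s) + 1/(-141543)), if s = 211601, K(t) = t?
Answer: √470813342029295/47181 ≈ 459.89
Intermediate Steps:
√((K(-99) + s) + 1/(-141543)) = √((-99 + 211601) + 1/(-141543)) = √(211502 - 1/141543) = √(29936627585/141543) = √470813342029295/47181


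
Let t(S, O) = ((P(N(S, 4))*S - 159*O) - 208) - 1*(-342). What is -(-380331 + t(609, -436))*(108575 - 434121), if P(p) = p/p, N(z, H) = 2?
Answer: -101005204144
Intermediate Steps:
P(p) = 1
t(S, O) = 134 + S - 159*O (t(S, O) = ((1*S - 159*O) - 208) - 1*(-342) = ((S - 159*O) - 208) + 342 = (-208 + S - 159*O) + 342 = 134 + S - 159*O)
-(-380331 + t(609, -436))*(108575 - 434121) = -(-380331 + (134 + 609 - 159*(-436)))*(108575 - 434121) = -(-380331 + (134 + 609 + 69324))*(-325546) = -(-380331 + 70067)*(-325546) = -(-310264)*(-325546) = -1*101005204144 = -101005204144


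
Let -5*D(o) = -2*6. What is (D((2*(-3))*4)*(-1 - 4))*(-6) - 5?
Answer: 67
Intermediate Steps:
D(o) = 12/5 (D(o) = -(-2)*6/5 = -1/5*(-12) = 12/5)
(D((2*(-3))*4)*(-1 - 4))*(-6) - 5 = (12*(-1 - 4)/5)*(-6) - 5 = ((12/5)*(-5))*(-6) - 5 = -12*(-6) - 5 = 72 - 5 = 67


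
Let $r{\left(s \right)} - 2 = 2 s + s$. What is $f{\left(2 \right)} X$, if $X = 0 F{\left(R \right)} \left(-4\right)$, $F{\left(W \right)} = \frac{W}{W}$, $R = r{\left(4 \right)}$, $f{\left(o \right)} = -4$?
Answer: $0$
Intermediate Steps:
$r{\left(s \right)} = 2 + 3 s$ ($r{\left(s \right)} = 2 + \left(2 s + s\right) = 2 + 3 s$)
$R = 14$ ($R = 2 + 3 \cdot 4 = 2 + 12 = 14$)
$F{\left(W \right)} = 1$
$X = 0$ ($X = 0 \cdot 1 \left(-4\right) = 0 \left(-4\right) = 0$)
$f{\left(2 \right)} X = \left(-4\right) 0 = 0$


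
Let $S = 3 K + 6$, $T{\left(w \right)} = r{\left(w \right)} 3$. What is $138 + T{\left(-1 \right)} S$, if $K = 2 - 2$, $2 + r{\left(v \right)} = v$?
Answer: $84$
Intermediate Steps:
$r{\left(v \right)} = -2 + v$
$K = 0$
$T{\left(w \right)} = -6 + 3 w$ ($T{\left(w \right)} = \left(-2 + w\right) 3 = -6 + 3 w$)
$S = 6$ ($S = 3 \cdot 0 + 6 = 0 + 6 = 6$)
$138 + T{\left(-1 \right)} S = 138 + \left(-6 + 3 \left(-1\right)\right) 6 = 138 + \left(-6 - 3\right) 6 = 138 - 54 = 84$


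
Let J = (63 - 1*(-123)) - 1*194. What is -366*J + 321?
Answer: 3249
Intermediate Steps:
J = -8 (J = (63 + 123) - 194 = 186 - 194 = -8)
-366*J + 321 = -366*(-8) + 321 = 2928 + 321 = 3249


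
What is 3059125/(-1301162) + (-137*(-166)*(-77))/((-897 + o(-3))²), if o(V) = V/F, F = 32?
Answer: -693456173100731/153182428346934 ≈ -4.5270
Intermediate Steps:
o(V) = V/32
3059125/(-1301162) + (-137*(-166)*(-77))/((-897 + o(-3))²) = 3059125/(-1301162) + (-137*(-166)*(-77))/((-897 + (1/32)*(-3))²) = 3059125*(-1/1301162) + (22742*(-77))/((-897 - 3/32)²) = -3059125/1301162 - 1751134/((-28707/32)²) = -3059125/1301162 - 1751134/824091849/1024 = -3059125/1301162 - 1751134*1024/824091849 = -3059125/1301162 - 256165888/117727407 = -693456173100731/153182428346934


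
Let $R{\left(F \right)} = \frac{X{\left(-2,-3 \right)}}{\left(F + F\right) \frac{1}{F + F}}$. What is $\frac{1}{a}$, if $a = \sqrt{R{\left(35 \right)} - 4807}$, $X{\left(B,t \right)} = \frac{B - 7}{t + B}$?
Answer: $- \frac{i \sqrt{120130}}{24026} \approx - 0.014426 i$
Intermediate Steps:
$X{\left(B,t \right)} = \frac{-7 + B}{B + t}$
$R{\left(F \right)} = \frac{9}{5}$ ($R{\left(F \right)} = \frac{\frac{1}{-2 - 3} \left(-7 - 2\right)}{\left(F + F\right) \frac{1}{F + F}} = \frac{\frac{1}{-5} \left(-9\right)}{2 F \frac{1}{2 F}} = \frac{\left(- \frac{1}{5}\right) \left(-9\right)}{2 F \frac{1}{2 F}} = \frac{9}{5 \cdot 1} = \frac{9}{5} \cdot 1 = \frac{9}{5}$)
$a = \frac{i \sqrt{120130}}{5}$ ($a = \sqrt{\frac{9}{5} - 4807} = \sqrt{- \frac{24026}{5}} = \frac{i \sqrt{120130}}{5} \approx 69.32 i$)
$\frac{1}{a} = \frac{1}{\frac{1}{5} i \sqrt{120130}} = - \frac{i \sqrt{120130}}{24026}$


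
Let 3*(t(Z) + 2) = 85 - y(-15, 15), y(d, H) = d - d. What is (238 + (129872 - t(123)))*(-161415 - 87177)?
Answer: -32337758864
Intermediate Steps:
y(d, H) = 0
t(Z) = 79/3 (t(Z) = -2 + (85 - 1*0)/3 = -2 + (85 + 0)/3 = -2 + (⅓)*85 = -2 + 85/3 = 79/3)
(238 + (129872 - t(123)))*(-161415 - 87177) = (238 + (129872 - 1*79/3))*(-161415 - 87177) = (238 + (129872 - 79/3))*(-248592) = (238 + 389537/3)*(-248592) = (390251/3)*(-248592) = -32337758864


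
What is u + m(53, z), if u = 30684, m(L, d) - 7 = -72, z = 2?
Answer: 30619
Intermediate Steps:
m(L, d) = -65 (m(L, d) = 7 - 72 = -65)
u + m(53, z) = 30684 - 65 = 30619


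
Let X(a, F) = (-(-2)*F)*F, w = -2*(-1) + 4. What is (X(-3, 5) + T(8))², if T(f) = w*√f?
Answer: 2788 + 1200*√2 ≈ 4485.1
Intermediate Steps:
w = 6 (w = 2 + 4 = 6)
X(a, F) = 2*F² (X(a, F) = (2*F)*F = 2*F²)
T(f) = 6*√f
(X(-3, 5) + T(8))² = (2*5² + 6*√8)² = (2*25 + 6*(2*√2))² = (50 + 12*√2)²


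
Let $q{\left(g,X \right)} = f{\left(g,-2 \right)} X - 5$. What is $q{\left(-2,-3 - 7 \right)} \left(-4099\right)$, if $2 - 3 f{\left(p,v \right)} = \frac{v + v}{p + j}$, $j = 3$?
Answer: $102475$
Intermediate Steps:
$f{\left(p,v \right)} = \frac{2}{3} - \frac{2 v}{3 \left(3 + p\right)}$ ($f{\left(p,v \right)} = \frac{2}{3} - \frac{\left(v + v\right) \frac{1}{p + 3}}{3} = \frac{2}{3} - \frac{2 v \frac{1}{3 + p}}{3} = \frac{2}{3} - \frac{2 v}{3 \left(3 + p\right)}$)
$q{\left(g,X \right)} = -5 + \frac{2 X \left(5 + g\right)}{3 \left(3 + g\right)}$ ($q{\left(g,X \right)} = \frac{2 \left(3 + g - -2\right)}{3 \left(3 + g\right)} X - 5 = \frac{2 \left(3 + g + 2\right)}{3 \left(3 + g\right)} X - 5 = \frac{2 \left(5 + g\right)}{3 \left(3 + g\right)} X - 5 = \frac{2 X \left(5 + g\right)}{3 \left(3 + g\right)} - 5 = -5 + \frac{2 X \left(5 + g\right)}{3 \left(3 + g\right)}$)
$q{\left(-2,-3 - 7 \right)} \left(-4099\right) = \frac{-45 - -30 + 2 \left(-3 - 7\right) \left(5 - 2\right)}{3 \left(3 - 2\right)} \left(-4099\right) = \frac{-45 + 30 + 2 \left(-10\right) 3}{3 \cdot 1} \left(-4099\right) = \frac{1}{3} \cdot 1 \left(-45 + 30 - 60\right) \left(-4099\right) = \frac{1}{3} \cdot 1 \left(-75\right) \left(-4099\right) = \left(-25\right) \left(-4099\right) = 102475$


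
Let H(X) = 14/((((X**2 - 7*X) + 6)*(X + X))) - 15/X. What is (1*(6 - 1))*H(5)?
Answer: -67/4 ≈ -16.750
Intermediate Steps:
H(X) = -15/X + 7/(X*(6 + X**2 - 7*X)) (H(X) = 14/(((6 + X**2 - 7*X)*(2*X))) - 15/X = 14/((2*X*(6 + X**2 - 7*X))) - 15/X = 14*(1/(2*X*(6 + X**2 - 7*X))) - 15/X = 7/(X*(6 + X**2 - 7*X)) - 15/X = -15/X + 7/(X*(6 + X**2 - 7*X)))
(1*(6 - 1))*H(5) = (1*(6 - 1))*((-83 - 15*5**2 + 105*5)/(5*(6 + 5**2 - 7*5))) = (1*5)*((-83 - 15*25 + 525)/(5*(6 + 25 - 35))) = 5*((1/5)*(-83 - 375 + 525)/(-4)) = 5*((1/5)*(-1/4)*67) = 5*(-67/20) = -67/4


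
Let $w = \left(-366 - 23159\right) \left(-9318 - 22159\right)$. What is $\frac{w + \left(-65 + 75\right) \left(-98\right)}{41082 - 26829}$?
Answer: $\frac{246831815}{4751} \approx 51954.0$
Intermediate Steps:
$w = 740496425$ ($w = \left(-23525\right) \left(-31477\right) = 740496425$)
$\frac{w + \left(-65 + 75\right) \left(-98\right)}{41082 - 26829} = \frac{740496425 + \left(-65 + 75\right) \left(-98\right)}{41082 - 26829} = \frac{740496425 + 10 \left(-98\right)}{14253} = \left(740496425 - 980\right) \frac{1}{14253} = 740495445 \cdot \frac{1}{14253} = \frac{246831815}{4751}$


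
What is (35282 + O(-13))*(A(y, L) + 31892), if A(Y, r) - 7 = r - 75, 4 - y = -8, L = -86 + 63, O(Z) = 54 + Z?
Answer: 1123306723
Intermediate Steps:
L = -23
y = 12 (y = 4 - 1*(-8) = 4 + 8 = 12)
A(Y, r) = -68 + r (A(Y, r) = 7 + (r - 75) = 7 + (-75 + r) = -68 + r)
(35282 + O(-13))*(A(y, L) + 31892) = (35282 + (54 - 13))*((-68 - 23) + 31892) = (35282 + 41)*(-91 + 31892) = 35323*31801 = 1123306723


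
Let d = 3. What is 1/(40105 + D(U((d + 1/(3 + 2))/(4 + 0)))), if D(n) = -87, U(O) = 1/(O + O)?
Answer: 1/40018 ≈ 2.4989e-5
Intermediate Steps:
U(O) = 1/(2*O)
1/(40105 + D(U((d + 1/(3 + 2))/(4 + 0)))) = 1/(40105 - 87) = 1/40018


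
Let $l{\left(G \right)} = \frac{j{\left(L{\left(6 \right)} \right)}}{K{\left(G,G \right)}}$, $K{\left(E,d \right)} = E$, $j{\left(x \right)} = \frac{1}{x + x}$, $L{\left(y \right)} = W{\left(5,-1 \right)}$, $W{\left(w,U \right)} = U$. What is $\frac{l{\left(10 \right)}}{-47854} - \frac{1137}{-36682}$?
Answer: $\frac{544118321}{17553804280} \approx 0.030997$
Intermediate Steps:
$L{\left(y \right)} = -1$
$j{\left(x \right)} = \frac{1}{2 x}$
$l{\left(G \right)} = - \frac{1}{2 G}$ ($l{\left(G \right)} = \frac{\frac{1}{2} \frac{1}{-1}}{G} = \frac{\frac{1}{2} \left(-1\right)}{G} = - \frac{1}{2 G}$)
$\frac{l{\left(10 \right)}}{-47854} - \frac{1137}{-36682} = \frac{\left(- \frac{1}{2}\right) \frac{1}{10}}{-47854} - \frac{1137}{-36682} = \left(- \frac{1}{2}\right) \frac{1}{10} \left(- \frac{1}{47854}\right) - - \frac{1137}{36682} = \left(- \frac{1}{20}\right) \left(- \frac{1}{47854}\right) + \frac{1137}{36682} = \frac{1}{957080} + \frac{1137}{36682} = \frac{544118321}{17553804280}$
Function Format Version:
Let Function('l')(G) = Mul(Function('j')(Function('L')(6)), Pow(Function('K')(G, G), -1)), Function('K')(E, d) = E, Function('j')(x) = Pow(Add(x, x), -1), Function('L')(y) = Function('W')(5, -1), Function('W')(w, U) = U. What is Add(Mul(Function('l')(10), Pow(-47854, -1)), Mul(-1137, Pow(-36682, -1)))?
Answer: Rational(544118321, 17553804280) ≈ 0.030997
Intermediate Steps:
Function('L')(y) = -1
Function('j')(x) = Mul(Rational(1, 2), Pow(x, -1)) (Function('j')(x) = Pow(Mul(2, x), -1) = Mul(Rational(1, 2), Pow(x, -1)))
Function('l')(G) = Mul(Rational(-1, 2), Pow(G, -1)) (Function('l')(G) = Mul(Mul(Rational(1, 2), Pow(-1, -1)), Pow(G, -1)) = Mul(Mul(Rational(1, 2), -1), Pow(G, -1)) = Mul(Rational(-1, 2), Pow(G, -1)))
Add(Mul(Function('l')(10), Pow(-47854, -1)), Mul(-1137, Pow(-36682, -1))) = Add(Mul(Mul(Rational(-1, 2), Pow(10, -1)), Pow(-47854, -1)), Mul(-1137, Pow(-36682, -1))) = Add(Mul(Mul(Rational(-1, 2), Rational(1, 10)), Rational(-1, 47854)), Mul(-1137, Rational(-1, 36682))) = Add(Mul(Rational(-1, 20), Rational(-1, 47854)), Rational(1137, 36682)) = Add(Rational(1, 957080), Rational(1137, 36682)) = Rational(544118321, 17553804280)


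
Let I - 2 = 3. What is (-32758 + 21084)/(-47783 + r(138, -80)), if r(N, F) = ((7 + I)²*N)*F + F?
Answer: 898/125971 ≈ 0.0071286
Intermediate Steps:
I = 5 (I = 2 + 3 = 5)
r(N, F) = F + 144*F*N (r(N, F) = ((7 + 5)²*N)*F + F = (12²*N)*F + F = (144*N)*F + F = 144*F*N + F = F + 144*F*N)
(-32758 + 21084)/(-47783 + r(138, -80)) = (-32758 + 21084)/(-47783 - 80*(1 + 144*138)) = -11674/(-47783 - 80*(1 + 19872)) = -11674/(-47783 - 80*19873) = -11674/(-47783 - 1589840) = -11674/(-1637623) = -11674*(-1/1637623) = 898/125971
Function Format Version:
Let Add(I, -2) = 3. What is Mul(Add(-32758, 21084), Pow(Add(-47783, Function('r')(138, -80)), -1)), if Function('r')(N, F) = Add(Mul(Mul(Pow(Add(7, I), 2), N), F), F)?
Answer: Rational(898, 125971) ≈ 0.0071286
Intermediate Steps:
I = 5 (I = Add(2, 3) = 5)
Function('r')(N, F) = Add(F, Mul(144, F, N)) (Function('r')(N, F) = Add(Mul(Mul(Pow(Add(7, 5), 2), N), F), F) = Add(Mul(Mul(Pow(12, 2), N), F), F) = Add(Mul(Mul(144, N), F), F) = Add(Mul(144, F, N), F) = Add(F, Mul(144, F, N)))
Mul(Add(-32758, 21084), Pow(Add(-47783, Function('r')(138, -80)), -1)) = Mul(Add(-32758, 21084), Pow(Add(-47783, Mul(-80, Add(1, Mul(144, 138)))), -1)) = Mul(-11674, Pow(Add(-47783, Mul(-80, Add(1, 19872))), -1)) = Mul(-11674, Pow(Add(-47783, Mul(-80, 19873)), -1)) = Mul(-11674, Pow(Add(-47783, -1589840), -1)) = Mul(-11674, Pow(-1637623, -1)) = Mul(-11674, Rational(-1, 1637623)) = Rational(898, 125971)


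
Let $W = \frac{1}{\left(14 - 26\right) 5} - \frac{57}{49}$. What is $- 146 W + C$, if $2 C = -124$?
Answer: $\frac{162097}{1470} \approx 110.27$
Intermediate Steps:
$C = -62$ ($C = \frac{1}{2} \left(-124\right) = -62$)
$W = - \frac{3469}{2940}$ ($W = \frac{1}{-12} \cdot \frac{1}{5} - \frac{57}{49} = \left(- \frac{1}{12}\right) \frac{1}{5} - \frac{57}{49} = - \frac{1}{60} - \frac{57}{49} = - \frac{3469}{2940} \approx -1.1799$)
$- 146 W + C = \left(-146\right) \left(- \frac{3469}{2940}\right) - 62 = \frac{253237}{1470} - 62 = \frac{162097}{1470}$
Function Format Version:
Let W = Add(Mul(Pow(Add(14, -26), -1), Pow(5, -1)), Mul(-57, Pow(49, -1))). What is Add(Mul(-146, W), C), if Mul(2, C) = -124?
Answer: Rational(162097, 1470) ≈ 110.27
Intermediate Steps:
C = -62 (C = Mul(Rational(1, 2), -124) = -62)
W = Rational(-3469, 2940) (W = Add(Mul(Pow(-12, -1), Rational(1, 5)), Mul(-57, Rational(1, 49))) = Add(Mul(Rational(-1, 12), Rational(1, 5)), Rational(-57, 49)) = Add(Rational(-1, 60), Rational(-57, 49)) = Rational(-3469, 2940) ≈ -1.1799)
Add(Mul(-146, W), C) = Add(Mul(-146, Rational(-3469, 2940)), -62) = Add(Rational(253237, 1470), -62) = Rational(162097, 1470)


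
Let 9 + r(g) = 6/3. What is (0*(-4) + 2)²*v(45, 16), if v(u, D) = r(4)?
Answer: -28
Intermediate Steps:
r(g) = -7 (r(g) = -9 + 6/3 = -9 + 6*(⅓) = -9 + 2 = -7)
v(u, D) = -7
(0*(-4) + 2)²*v(45, 16) = (0*(-4) + 2)²*(-7) = (0 + 2)²*(-7) = 2²*(-7) = 4*(-7) = -28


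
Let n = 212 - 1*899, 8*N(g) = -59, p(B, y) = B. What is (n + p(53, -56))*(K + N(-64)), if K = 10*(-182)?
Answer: 4634223/4 ≈ 1.1586e+6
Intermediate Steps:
N(g) = -59/8 (N(g) = (⅛)*(-59) = -59/8)
K = -1820
n = -687 (n = 212 - 899 = -687)
(n + p(53, -56))*(K + N(-64)) = (-687 + 53)*(-1820 - 59/8) = -634*(-14619/8) = 4634223/4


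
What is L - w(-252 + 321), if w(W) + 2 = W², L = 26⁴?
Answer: 452217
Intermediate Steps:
L = 456976
w(W) = -2 + W²
L - w(-252 + 321) = 456976 - (-2 + (-252 + 321)²) = 456976 - (-2 + 69²) = 456976 - (-2 + 4761) = 456976 - 1*4759 = 456976 - 4759 = 452217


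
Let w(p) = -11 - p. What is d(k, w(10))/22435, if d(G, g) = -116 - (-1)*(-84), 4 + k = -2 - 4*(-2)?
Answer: -40/4487 ≈ -0.0089146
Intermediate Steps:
k = 2 (k = -4 + (-2 - 4*(-2)) = -4 + (-2 + 8) = -4 + 6 = 2)
d(G, g) = -200 (d(G, g) = -116 - 1*84 = -116 - 84 = -200)
d(k, w(10))/22435 = -200/22435 = -200*1/22435 = -40/4487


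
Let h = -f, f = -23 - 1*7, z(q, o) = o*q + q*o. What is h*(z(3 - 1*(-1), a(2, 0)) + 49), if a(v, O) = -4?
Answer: 510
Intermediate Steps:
z(q, o) = 2*o*q (z(q, o) = o*q + o*q = 2*o*q)
f = -30 (f = -23 - 7 = -30)
h = 30 (h = -1*(-30) = 30)
h*(z(3 - 1*(-1), a(2, 0)) + 49) = 30*(2*(-4)*(3 - 1*(-1)) + 49) = 30*(2*(-4)*(3 + 1) + 49) = 30*(2*(-4)*4 + 49) = 30*(-32 + 49) = 30*17 = 510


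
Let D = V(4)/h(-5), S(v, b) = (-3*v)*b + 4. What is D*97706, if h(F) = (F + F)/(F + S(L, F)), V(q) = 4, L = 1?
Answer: -2735768/5 ≈ -5.4715e+5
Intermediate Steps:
S(v, b) = 4 - 3*b*v (S(v, b) = -3*b*v + 4 = 4 - 3*b*v)
h(F) = 2*F/(4 - 2*F) (h(F) = (F + F)/(F + (4 - 3*F*1)) = (2*F)/(F + (4 - 3*F)) = (2*F)/(4 - 2*F) = 2*F/(4 - 2*F))
D = -28/5 (D = 4/((-5/(2 - 1*(-5)))) = 4/((-5/(2 + 5))) = 4/((-5/7)) = 4/((-5*⅐)) = 4/(-5/7) = 4*(-7/5) = -28/5 ≈ -5.6000)
D*97706 = -28/5*97706 = -2735768/5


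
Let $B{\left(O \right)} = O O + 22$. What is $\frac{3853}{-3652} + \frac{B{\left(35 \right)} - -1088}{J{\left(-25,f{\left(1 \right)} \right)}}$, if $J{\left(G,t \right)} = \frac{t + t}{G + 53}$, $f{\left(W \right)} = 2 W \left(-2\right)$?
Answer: $- \frac{29849823}{3652} \approx -8173.6$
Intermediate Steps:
$B{\left(O \right)} = 22 + O^{2}$ ($B{\left(O \right)} = O^{2} + 22 = 22 + O^{2}$)
$f{\left(W \right)} = - 4 W$
$J{\left(G,t \right)} = \frac{2 t}{53 + G}$
$\frac{3853}{-3652} + \frac{B{\left(35 \right)} - -1088}{J{\left(-25,f{\left(1 \right)} \right)}} = \frac{3853}{-3652} + \frac{\left(22 + 35^{2}\right) - -1088}{2 \left(\left(-4\right) 1\right) \frac{1}{53 - 25}} = 3853 \left(- \frac{1}{3652}\right) + \frac{\left(22 + 1225\right) + 1088}{2 \left(-4\right) \frac{1}{28}} = - \frac{3853}{3652} + \frac{1247 + 1088}{2 \left(-4\right) \frac{1}{28}} = - \frac{3853}{3652} + \frac{2335}{- \frac{2}{7}} = - \frac{3853}{3652} + 2335 \left(- \frac{7}{2}\right) = - \frac{3853}{3652} - \frac{16345}{2} = - \frac{29849823}{3652}$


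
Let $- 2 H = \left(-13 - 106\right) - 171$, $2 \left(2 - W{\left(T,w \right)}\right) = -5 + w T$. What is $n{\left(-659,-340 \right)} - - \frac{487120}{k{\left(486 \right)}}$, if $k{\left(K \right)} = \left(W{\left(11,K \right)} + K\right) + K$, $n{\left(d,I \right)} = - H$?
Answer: $- \frac{1466225}{3393} \approx -432.13$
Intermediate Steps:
$W{\left(T,w \right)} = \frac{9}{2} - \frac{T w}{2}$ ($W{\left(T,w \right)} = 2 - \frac{-5 + w T}{2} = 2 - \frac{-5 + T w}{2} = 2 - \left(- \frac{5}{2} + \frac{T w}{2}\right) = \frac{9}{2} - \frac{T w}{2}$)
$H = 145$ ($H = - \frac{\left(-13 - 106\right) - 171}{2} = - \frac{-119 - 171}{2} = \left(- \frac{1}{2}\right) \left(-290\right) = 145$)
$n{\left(d,I \right)} = -145$ ($n{\left(d,I \right)} = \left(-1\right) 145 = -145$)
$k{\left(K \right)} = \frac{9}{2} - \frac{7 K}{2}$ ($k{\left(K \right)} = \left(\left(\frac{9}{2} - \frac{11 K}{2}\right) + K\right) + K = \left(\frac{9}{2} - \frac{9 K}{2}\right) + K = \frac{9}{2} - \frac{7 K}{2}$)
$n{\left(-659,-340 \right)} - - \frac{487120}{k{\left(486 \right)}} = -145 - - \frac{487120}{\frac{9}{2} - 1701} = -145 - - \frac{487120}{- \frac{3393}{2}} = -145 - \left(-487120\right) \left(- \frac{2}{3393}\right) = -145 - \frac{974240}{3393} = - \frac{1466225}{3393}$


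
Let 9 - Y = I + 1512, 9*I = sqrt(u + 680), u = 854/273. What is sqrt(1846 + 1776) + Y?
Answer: -1503 + sqrt(3622) - sqrt(1039038)/351 ≈ -1445.7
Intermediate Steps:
u = 122/39 (u = 854*(1/273) = 122/39 ≈ 3.1282)
I = sqrt(1039038)/351 (I = sqrt(122/39 + 680)/9 = sqrt(26642/39)/9 = (sqrt(1039038)/39)/9 = sqrt(1039038)/351 ≈ 2.9041)
Y = -1503 - sqrt(1039038)/351 (Y = 9 - (sqrt(1039038)/351 + 1512) = 9 - (1512 + sqrt(1039038)/351) = 9 + (-1512 - sqrt(1039038)/351) = -1503 - sqrt(1039038)/351 ≈ -1505.9)
sqrt(1846 + 1776) + Y = sqrt(1846 + 1776) + (-1503 - sqrt(1039038)/351) = sqrt(3622) + (-1503 - sqrt(1039038)/351) = -1503 + sqrt(3622) - sqrt(1039038)/351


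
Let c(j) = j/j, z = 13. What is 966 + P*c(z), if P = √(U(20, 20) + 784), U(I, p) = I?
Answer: 966 + 2*√201 ≈ 994.35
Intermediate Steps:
c(j) = 1
P = 2*√201 (P = √(20 + 784) = √804 = 2*√201 ≈ 28.355)
966 + P*c(z) = 966 + (2*√201)*1 = 966 + 2*√201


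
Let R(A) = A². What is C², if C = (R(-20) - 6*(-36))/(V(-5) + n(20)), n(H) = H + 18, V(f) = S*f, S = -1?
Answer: 379456/1849 ≈ 205.22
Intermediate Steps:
V(f) = -f
n(H) = 18 + H
C = 616/43 (C = ((-20)² - 6*(-36))/(-1*(-5) + (18 + 20)) = (400 + 216)/(5 + 38) = 616/43 ≈ 14.326)
C² = (616/43)² = 379456/1849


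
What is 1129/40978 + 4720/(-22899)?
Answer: -167563189/938355222 ≈ -0.17857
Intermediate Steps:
1129/40978 + 4720/(-22899) = 1129*(1/40978) + 4720*(-1/22899) = 1129/40978 - 4720/22899 = -167563189/938355222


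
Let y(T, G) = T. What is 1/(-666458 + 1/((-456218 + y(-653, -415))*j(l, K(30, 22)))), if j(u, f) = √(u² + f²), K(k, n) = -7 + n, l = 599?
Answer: -49944293027754993571028/33285773642691537505360178823 + 456871*√359026/33285773642691537505360178823 ≈ -1.5005e-6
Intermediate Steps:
j(u, f) = √(f² + u²)
1/(-666458 + 1/((-456218 + y(-653, -415))*j(l, K(30, 22)))) = 1/(-666458 + 1/((-456218 - 653)*(√((-7 + 22)² + 599²)))) = 1/(-666458 + 1/((-456871)*(√(15² + 358801)))) = 1/(-666458 - 1/(456871*√(225 + 358801))) = 1/(-666458 - √359026/359026/456871) = 1/(-666458 - √359026/164028567646)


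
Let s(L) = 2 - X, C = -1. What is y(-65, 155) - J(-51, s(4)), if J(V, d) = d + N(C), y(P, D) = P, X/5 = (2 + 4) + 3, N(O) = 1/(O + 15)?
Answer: -309/14 ≈ -22.071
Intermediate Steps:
N(O) = 1/(15 + O)
X = 45 (X = 5*((2 + 4) + 3) = 5*(6 + 3) = 5*9 = 45)
s(L) = -43 (s(L) = 2 - 1*45 = 2 - 45 = -43)
J(V, d) = 1/14 + d (J(V, d) = d + 1/(15 - 1) = d + 1/14 = 1/14 + d)
y(-65, 155) - J(-51, s(4)) = -65 - (1/14 - 43) = -65 - 1*(-601/14) = -65 + 601/14 = -309/14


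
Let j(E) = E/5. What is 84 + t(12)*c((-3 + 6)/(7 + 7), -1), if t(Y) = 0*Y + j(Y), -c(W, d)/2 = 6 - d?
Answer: 252/5 ≈ 50.400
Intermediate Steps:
c(W, d) = -12 + 2*d (c(W, d) = -2*(6 - d) = -12 + 2*d)
j(E) = E/5 (j(E) = E*(1/5) = E/5)
t(Y) = Y/5 (t(Y) = 0*Y + Y/5 = 0 + Y/5 = Y/5)
84 + t(12)*c((-3 + 6)/(7 + 7), -1) = 84 + ((1/5)*12)*(-12 + 2*(-1)) = 84 + 12*(-12 - 2)/5 = 84 + (12/5)*(-14) = 84 - 168/5 = 252/5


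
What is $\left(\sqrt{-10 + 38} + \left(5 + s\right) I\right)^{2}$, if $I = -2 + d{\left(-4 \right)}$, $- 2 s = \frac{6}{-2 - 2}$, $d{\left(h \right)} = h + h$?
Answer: $\frac{13337}{4} - 230 \sqrt{7} \approx 2725.7$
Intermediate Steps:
$d{\left(h \right)} = 2 h$
$s = \frac{3}{4}$ ($s = - \frac{6 \frac{1}{-2 - 2}}{2} = - \frac{6 \frac{1}{-4}}{2} = - \frac{6 \left(- \frac{1}{4}\right)}{2} = \left(- \frac{1}{2}\right) \left(- \frac{3}{2}\right) = \frac{3}{4} \approx 0.75$)
$I = -10$ ($I = -2 + 2 \left(-4\right) = -2 - 8 = -10$)
$\left(\sqrt{-10 + 38} + \left(5 + s\right) I\right)^{2} = \left(\sqrt{-10 + 38} + \left(5 + \frac{3}{4}\right) \left(-10\right)\right)^{2} = \left(\sqrt{28} + \frac{23}{4} \left(-10\right)\right)^{2} = \left(2 \sqrt{7} - \frac{115}{2}\right)^{2} = \left(- \frac{115}{2} + 2 \sqrt{7}\right)^{2}$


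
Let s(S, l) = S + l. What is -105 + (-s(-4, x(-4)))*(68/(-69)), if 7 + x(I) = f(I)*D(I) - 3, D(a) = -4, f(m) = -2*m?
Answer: -451/3 ≈ -150.33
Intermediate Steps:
x(I) = -10 + 8*I (x(I) = -7 + (-2*I*(-4) - 3) = -7 + (8*I - 3) = -7 + (-3 + 8*I) = -10 + 8*I)
-105 + (-s(-4, x(-4)))*(68/(-69)) = -105 + (-(-4 + (-10 + 8*(-4))))*(68/(-69)) = -105 + (-(-4 + (-10 - 32)))*(68*(-1/69)) = -105 - (-4 - 42)*(-68/69) = -105 - 1*(-46)*(-68/69) = -105 + 46*(-68/69) = -105 - 136/3 = -451/3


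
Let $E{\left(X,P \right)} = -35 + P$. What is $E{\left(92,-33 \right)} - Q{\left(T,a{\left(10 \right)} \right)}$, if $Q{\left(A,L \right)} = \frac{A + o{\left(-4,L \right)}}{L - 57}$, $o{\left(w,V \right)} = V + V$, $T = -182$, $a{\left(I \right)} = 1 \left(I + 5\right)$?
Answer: $- \frac{1504}{21} \approx -71.619$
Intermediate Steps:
$a{\left(I \right)} = 5 + I$ ($a{\left(I \right)} = 1 \left(5 + I\right) = 5 + I$)
$o{\left(w,V \right)} = 2 V$
$Q{\left(A,L \right)} = \frac{A + 2 L}{-57 + L}$ ($Q{\left(A,L \right)} = \frac{A + 2 L}{L - 57} = \frac{A + 2 L}{-57 + L}$)
$E{\left(92,-33 \right)} - Q{\left(T,a{\left(10 \right)} \right)} = \left(-35 - 33\right) - \frac{-182 + 2 \left(5 + 10\right)}{-57 + \left(5 + 10\right)} = -68 - \frac{-182 + 2 \cdot 15}{-57 + 15} = -68 - \frac{-182 + 30}{-42} = -68 - \left(- \frac{1}{42}\right) \left(-152\right) = -68 - \frac{76}{21} = - \frac{1504}{21}$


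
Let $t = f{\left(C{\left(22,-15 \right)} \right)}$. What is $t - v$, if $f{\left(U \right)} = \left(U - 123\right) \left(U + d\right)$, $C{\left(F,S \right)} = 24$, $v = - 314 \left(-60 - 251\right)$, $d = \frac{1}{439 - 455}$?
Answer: $- \frac{1600381}{16} \approx -1.0002 \cdot 10^{5}$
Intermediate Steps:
$d = - \frac{1}{16}$ ($d = \frac{1}{-16} = - \frac{1}{16} \approx -0.0625$)
$v = 97654$ ($v = \left(-314\right) \left(-311\right) = 97654$)
$f{\left(U \right)} = \left(-123 + U\right) \left(- \frac{1}{16} + U\right)$ ($f{\left(U \right)} = \left(U - 123\right) \left(U - \frac{1}{16}\right) = \left(-123 + U\right) \left(- \frac{1}{16} + U\right)$)
$t = - \frac{37917}{16}$ ($t = \frac{123}{16} + 24^{2} - \frac{5907}{2} = \frac{123}{16} + 576 - \frac{5907}{2} = - \frac{37917}{16} \approx -2369.8$)
$t - v = - \frac{37917}{16} - 97654 = - \frac{1600381}{16}$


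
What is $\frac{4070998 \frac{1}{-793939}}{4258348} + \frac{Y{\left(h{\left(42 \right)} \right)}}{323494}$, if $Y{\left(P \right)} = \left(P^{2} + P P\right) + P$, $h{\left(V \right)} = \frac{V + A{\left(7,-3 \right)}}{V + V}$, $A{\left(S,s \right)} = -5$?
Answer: $\frac{1309025592313555}{964635190000395174576} \approx 1.357 \cdot 10^{-6}$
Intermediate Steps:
$h{\left(V \right)} = \frac{-5 + V}{2 V}$ ($h{\left(V \right)} = \frac{V - 5}{V + V} = \frac{-5 + V}{2 V}$)
$Y{\left(P \right)} = P + 2 P^{2}$ ($Y{\left(P \right)} = \left(P^{2} + P^{2}\right) + P = 2 P^{2} + P = P + 2 P^{2}$)
$\frac{4070998 \frac{1}{-793939}}{4258348} + \frac{Y{\left(h{\left(42 \right)} \right)}}{323494} = \frac{4070998 \frac{1}{-793939}}{4258348} + \frac{\frac{-5 + 42}{2 \cdot 42} \left(1 + 2 \frac{-5 + 42}{2 \cdot 42}\right)}{323494} = 4070998 \left(- \frac{1}{793939}\right) \frac{1}{4258348} + \frac{1}{2} \cdot \frac{1}{42} \cdot 37 \left(1 + 2 \cdot \frac{1}{2} \cdot \frac{1}{42} \cdot 37\right) \frac{1}{323494} = \left(- \frac{4070998}{793939}\right) \frac{1}{4258348} + \frac{37 \left(1 + 2 \cdot \frac{37}{84}\right)}{84} \cdot \frac{1}{323494} = - \frac{2035499}{1690434276386} + \frac{37 \left(1 + \frac{37}{42}\right)}{84} \cdot \frac{1}{323494} = - \frac{2035499}{1690434276386} + \frac{37}{84} \cdot \frac{79}{42} \cdot \frac{1}{323494} = - \frac{2035499}{1690434276386} + \frac{2923}{3528} \cdot \frac{1}{323494} = - \frac{2035499}{1690434276386} + \frac{2923}{1141286832} = \frac{1309025592313555}{964635190000395174576}$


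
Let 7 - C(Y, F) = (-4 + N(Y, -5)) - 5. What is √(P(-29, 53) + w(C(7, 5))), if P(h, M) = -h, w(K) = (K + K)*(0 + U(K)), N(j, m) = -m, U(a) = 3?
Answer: √95 ≈ 9.7468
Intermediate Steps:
C(Y, F) = 11 (C(Y, F) = 7 - ((-4 - 1*(-5)) - 5) = 7 - ((-4 + 5) - 5) = 7 - (1 - 5) = 7 - 1*(-4) = 7 + 4 = 11)
w(K) = 6*K (w(K) = (K + K)*(0 + 3) = (2*K)*3 = 6*K)
√(P(-29, 53) + w(C(7, 5))) = √(-1*(-29) + 6*11) = √(29 + 66) = √95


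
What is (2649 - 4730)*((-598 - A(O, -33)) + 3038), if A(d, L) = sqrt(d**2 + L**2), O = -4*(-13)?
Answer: -5077640 + 2081*sqrt(3793) ≈ -4.9495e+6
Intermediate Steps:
O = 52
A(d, L) = sqrt(L**2 + d**2)
(2649 - 4730)*((-598 - A(O, -33)) + 3038) = (2649 - 4730)*((-598 - sqrt((-33)**2 + 52**2)) + 3038) = -2081*((-598 - sqrt(1089 + 2704)) + 3038) = -2081*((-598 - sqrt(3793)) + 3038) = -2081*(2440 - sqrt(3793)) = -5077640 + 2081*sqrt(3793)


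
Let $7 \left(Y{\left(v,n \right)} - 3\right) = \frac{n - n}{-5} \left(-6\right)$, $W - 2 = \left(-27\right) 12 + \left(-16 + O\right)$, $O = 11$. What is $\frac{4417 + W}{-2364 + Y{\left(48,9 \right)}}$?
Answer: $- \frac{4090}{2361} \approx -1.7323$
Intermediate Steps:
$W = -327$ ($W = 2 + \left(\left(-27\right) 12 + \left(-16 + 11\right)\right) = 2 - 329 = -327$)
$Y{\left(v,n \right)} = 3$ ($Y{\left(v,n \right)} = 3 + \frac{\frac{n - n}{-5} \left(-6\right)}{7} = 3 + \frac{0 \left(- \frac{1}{5}\right) \left(-6\right)}{7} = 3 + \frac{0 \left(-6\right)}{7} = 3 + \frac{1}{7} \cdot 0 = 3 + 0 = 3$)
$\frac{4417 + W}{-2364 + Y{\left(48,9 \right)}} = \frac{4417 - 327}{-2364 + 3} = \frac{4090}{-2361} = 4090 \left(- \frac{1}{2361}\right) = - \frac{4090}{2361}$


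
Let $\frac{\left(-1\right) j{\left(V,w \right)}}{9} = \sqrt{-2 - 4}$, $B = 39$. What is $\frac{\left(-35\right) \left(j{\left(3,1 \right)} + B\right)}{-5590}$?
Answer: $\frac{21}{86} - \frac{63 i \sqrt{6}}{1118} \approx 0.24419 - 0.13803 i$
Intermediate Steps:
$j{\left(V,w \right)} = - 9 i \sqrt{6}$ ($j{\left(V,w \right)} = - 9 \sqrt{-2 - 4} = - 9 \sqrt{-6} = - 9 i \sqrt{6}$)
$\frac{\left(-35\right) \left(j{\left(3,1 \right)} + B\right)}{-5590} = \frac{\left(-35\right) \left(- 9 i \sqrt{6} + 39\right)}{-5590} = - 35 \left(39 - 9 i \sqrt{6}\right) \left(- \frac{1}{5590}\right) = \left(-1365 + 315 i \sqrt{6}\right) \left(- \frac{1}{5590}\right) = \frac{21}{86} - \frac{63 i \sqrt{6}}{1118}$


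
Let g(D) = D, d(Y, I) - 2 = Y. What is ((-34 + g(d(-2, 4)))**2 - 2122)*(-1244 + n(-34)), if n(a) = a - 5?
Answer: 1239378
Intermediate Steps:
d(Y, I) = 2 + Y
n(a) = -5 + a
((-34 + g(d(-2, 4)))**2 - 2122)*(-1244 + n(-34)) = ((-34 + (2 - 2))**2 - 2122)*(-1244 + (-5 - 34)) = ((-34 + 0)**2 - 2122)*(-1244 - 39) = ((-34)**2 - 2122)*(-1283) = (1156 - 2122)*(-1283) = -966*(-1283) = 1239378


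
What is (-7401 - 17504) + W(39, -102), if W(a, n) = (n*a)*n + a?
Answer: 380890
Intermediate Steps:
W(a, n) = a + a*n² (W(a, n) = (a*n)*n + a = a*n² + a = a + a*n²)
(-7401 - 17504) + W(39, -102) = (-7401 - 17504) + 39*(1 + (-102)²) = -24905 + 39*(1 + 10404) = -24905 + 39*10405 = -24905 + 405795 = 380890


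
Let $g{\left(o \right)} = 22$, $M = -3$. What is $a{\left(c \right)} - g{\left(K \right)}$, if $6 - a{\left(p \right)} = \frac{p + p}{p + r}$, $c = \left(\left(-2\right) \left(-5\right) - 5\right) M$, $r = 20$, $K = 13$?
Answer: $-10$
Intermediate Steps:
$c = -15$ ($c = \left(\left(-2\right) \left(-5\right) - 5\right) \left(-3\right) = \left(10 - 5\right) \left(-3\right) = 5 \left(-3\right) = -15$)
$a{\left(p \right)} = 6 - \frac{2 p}{20 + p}$ ($a{\left(p \right)} = 6 - \frac{p + p}{p + 20} = 6 - \frac{2 p}{20 + p}$)
$a{\left(c \right)} - g{\left(K \right)} = \frac{4 \left(30 - 15\right)}{20 - 15} - 22 = 4 \cdot \frac{1}{5} \cdot 15 - 22 = 12 - 22 = -10$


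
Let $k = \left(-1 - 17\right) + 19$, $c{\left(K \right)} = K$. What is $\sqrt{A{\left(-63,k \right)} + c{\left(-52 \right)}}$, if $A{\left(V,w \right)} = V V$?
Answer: $\sqrt{3917} \approx 62.586$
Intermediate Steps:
$k = 1$ ($k = -18 + 19 = 1$)
$A{\left(V,w \right)} = V^{2}$
$\sqrt{A{\left(-63,k \right)} + c{\left(-52 \right)}} = \sqrt{\left(-63\right)^{2} - 52} = \sqrt{3969 - 52} = \sqrt{3917}$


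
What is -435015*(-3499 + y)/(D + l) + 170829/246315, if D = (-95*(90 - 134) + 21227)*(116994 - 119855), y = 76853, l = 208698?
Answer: 874701745017999/1983676751515 ≈ 440.95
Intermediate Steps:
D = -72689427 (D = (-95*(-44) + 21227)*(-2861) = (4180 + 21227)*(-2861) = 25407*(-2861) = -72689427)
-435015*(-3499 + y)/(D + l) + 170829/246315 = -435015*(-3499 + 76853)/(-72689427 + 208698) + 170829/246315 = -435015/((-72480729/73354)) + 170829*(1/246315) = -435015/((-72480729*1/73354)) + 56943/82105 = -435015/(-72480729/73354) + 56943/82105 = -435015*(-73354/72480729) + 56943/82105 = 10636696770/24160243 + 56943/82105 = 874701745017999/1983676751515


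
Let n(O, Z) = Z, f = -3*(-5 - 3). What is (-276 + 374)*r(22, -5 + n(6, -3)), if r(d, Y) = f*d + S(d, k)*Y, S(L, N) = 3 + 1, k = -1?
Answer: 48608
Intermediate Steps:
f = 24 (f = -3*(-8) = 24)
S(L, N) = 4
r(d, Y) = 4*Y + 24*d (r(d, Y) = 24*d + 4*Y = 4*Y + 24*d)
(-276 + 374)*r(22, -5 + n(6, -3)) = (-276 + 374)*(4*(-5 - 3) + 24*22) = 98*(4*(-8) + 528) = 98*(-32 + 528) = 98*496 = 48608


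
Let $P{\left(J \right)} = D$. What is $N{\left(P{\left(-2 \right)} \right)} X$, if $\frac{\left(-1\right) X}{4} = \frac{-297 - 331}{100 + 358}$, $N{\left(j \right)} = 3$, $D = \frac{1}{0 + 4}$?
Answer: $\frac{3768}{229} \approx 16.454$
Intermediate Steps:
$D = \frac{1}{4} \approx 0.25$
$P{\left(J \right)} = \frac{1}{4}$
$X = \frac{1256}{229}$ ($X = - 4 \frac{-297 - 331}{100 + 358} = - 4 \left(- \frac{628}{458}\right) = - 4 \left(\left(-628\right) \frac{1}{458}\right) = \left(-4\right) \left(- \frac{314}{229}\right) = \frac{1256}{229} \approx 5.4847$)
$N{\left(P{\left(-2 \right)} \right)} X = 3 \cdot \frac{1256}{229} = \frac{3768}{229}$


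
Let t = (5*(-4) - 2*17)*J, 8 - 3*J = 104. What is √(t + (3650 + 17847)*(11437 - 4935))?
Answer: √139775222 ≈ 11823.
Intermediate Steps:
J = -32 (J = 8/3 - ⅓*104 = 8/3 - 104/3 = -32)
t = 1728 (t = (5*(-4) - 2*17)*(-32) = (-20 - 34)*(-32) = -54*(-32) = 1728)
√(t + (3650 + 17847)*(11437 - 4935)) = √(1728 + (3650 + 17847)*(11437 - 4935)) = √(1728 + 21497*6502) = √(1728 + 139773494) = √139775222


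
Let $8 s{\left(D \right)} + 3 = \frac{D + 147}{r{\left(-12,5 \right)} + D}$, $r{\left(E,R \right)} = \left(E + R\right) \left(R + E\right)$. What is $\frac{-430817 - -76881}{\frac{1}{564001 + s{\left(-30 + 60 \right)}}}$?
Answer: $- \frac{15769997722424}{79} \approx -1.9962 \cdot 10^{11}$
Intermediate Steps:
$r{\left(E,R \right)} = \left(E + R\right)^{2}$ ($r{\left(E,R \right)} = \left(E + R\right) \left(E + R\right) = \left(E + R\right)^{2}$)
$s{\left(D \right)} = - \frac{3}{8} + \frac{147 + D}{8 \left(49 + D\right)}$ ($s{\left(D \right)} = - \frac{3}{8} + \frac{\left(D + 147\right) \frac{1}{\left(-12 + 5\right)^{2} + D}}{8} = - \frac{3}{8} + \frac{\left(147 + D\right) \frac{1}{\left(-7\right)^{2} + D}}{8} = - \frac{3}{8} + \frac{\left(147 + D\right) \frac{1}{49 + D}}{8} = - \frac{3}{8} + \frac{\frac{1}{49 + D} \left(147 + D\right)}{8} = - \frac{3}{8} + \frac{147 + D}{8 \left(49 + D\right)}$)
$\frac{-430817 - -76881}{\frac{1}{564001 + s{\left(-30 + 60 \right)}}} = \frac{-430817 - -76881}{\frac{1}{564001 - \frac{-30 + 60}{196 + 4 \left(-30 + 60\right)}}} = \frac{-430817 + 76881}{\frac{1}{564001 - \frac{30}{196 + 4 \cdot 30}}} = - \frac{353936}{\frac{1}{564001 - \frac{30}{196 + 120}}} = - \frac{353936}{\frac{1}{564001 - \frac{30}{316}}} = - \frac{353936}{\frac{1}{564001 - 30 \cdot \frac{1}{316}}} = - \frac{353936}{\frac{1}{564001 - \frac{15}{158}}} = - \frac{353936}{\frac{1}{\frac{89112143}{158}}} = - \frac{353936}{\frac{158}{89112143}} = \left(-353936\right) \frac{89112143}{158} = - \frac{15769997722424}{79}$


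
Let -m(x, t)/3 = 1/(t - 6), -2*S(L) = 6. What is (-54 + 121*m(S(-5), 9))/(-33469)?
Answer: 175/33469 ≈ 0.0052287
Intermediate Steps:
S(L) = -3 (S(L) = -1/2*6 = -3)
m(x, t) = -3/(-6 + t) (m(x, t) = -3/(t - 6) = -3/(-6 + t))
(-54 + 121*m(S(-5), 9))/(-33469) = (-54 + 121*(-3/(-6 + 9)))/(-33469) = (-54 + 121*(-3/3))*(-1/33469) = (-54 + 121*(-3*1/3))*(-1/33469) = (-54 + 121*(-1))*(-1/33469) = (-54 - 121)*(-1/33469) = -175*(-1/33469) = 175/33469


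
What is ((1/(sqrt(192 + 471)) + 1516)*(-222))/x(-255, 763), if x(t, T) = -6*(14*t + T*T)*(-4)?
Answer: -14023/578599 - 37*sqrt(663)/1534444548 ≈ -0.024237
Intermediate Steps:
x(t, T) = 24*T**2 + 336*t (x(t, T) = -6*(14*t + T**2)*(-4) = -6*(T**2 + 14*t)*(-4) = (-84*t - 6*T**2)*(-4) = 24*T**2 + 336*t)
((1/(sqrt(192 + 471)) + 1516)*(-222))/x(-255, 763) = ((1/(sqrt(192 + 471)) + 1516)*(-222))/(24*763**2 + 336*(-255)) = ((1/(sqrt(663)) + 1516)*(-222))/(24*582169 - 85680) = ((sqrt(663)/663 + 1516)*(-222))/(13972056 - 85680) = ((1516 + sqrt(663)/663)*(-222))/13886376 = (-336552 - 74*sqrt(663)/221)*(1/13886376) = -14023/578599 - 37*sqrt(663)/1534444548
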